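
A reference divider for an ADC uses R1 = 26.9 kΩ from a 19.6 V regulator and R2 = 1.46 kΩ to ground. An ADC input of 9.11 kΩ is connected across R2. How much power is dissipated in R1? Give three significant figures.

Total resistance from the source is R1 + (R2‖R_L) = 28.16 kΩ, so I = 19.6/28.16 kΩ = 0.6961 mA.
P = I²·R1 = (0.6961 mA)² × 26.9 kΩ = 13.0 mW.

P ≈ 13.0 mW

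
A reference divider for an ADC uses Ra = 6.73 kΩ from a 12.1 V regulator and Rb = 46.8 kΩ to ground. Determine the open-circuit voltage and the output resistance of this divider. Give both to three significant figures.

V_th is the open-circuit tap voltage: 12.1 × 46.8/(6.73 + 46.8) = 10.6 V.
With the supply zeroed, Ra and Rb appear in parallel from the tap: R_th = Ra‖Rb = (6.73 × 46.8)/53.53 = 5.88 kΩ.

V_th = 10.6 V, R_th = 5.88 kΩ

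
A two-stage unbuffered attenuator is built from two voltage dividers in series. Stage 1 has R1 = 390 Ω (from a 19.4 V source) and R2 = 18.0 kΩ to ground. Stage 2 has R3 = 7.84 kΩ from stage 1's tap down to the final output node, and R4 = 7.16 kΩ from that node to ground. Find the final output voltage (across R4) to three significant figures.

V_out ≈ 8.84 V

Stage 2 presents R3+R4 = 15000 Ω as a load on stage 1's tap.
Stage 1's lower leg becomes R2‖(R3+R4) = 8182 Ω, so V_mid = 19.4 × 8182/8572 = 18.52 V.
Stage 2 is itself unloaded: V_out = V_mid × R4/(R3+R4) = 18.52 × 7160/15000 = 8.84 V.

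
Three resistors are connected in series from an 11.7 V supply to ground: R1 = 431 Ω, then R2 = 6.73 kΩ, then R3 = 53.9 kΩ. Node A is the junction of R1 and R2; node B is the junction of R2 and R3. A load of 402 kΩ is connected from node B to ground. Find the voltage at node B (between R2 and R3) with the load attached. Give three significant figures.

V ≈ 10.2 V

At node B, R3 is in parallel with the load: R3‖R_L = 47530 Ω.
Below node A the resistance is R2 + (R3‖R_L) = 54260 Ω, so V_A = 11.7 × 54260/54690 = 11.61 V.
Then V_B = V_A × (R3‖R_L)/(R2 + R3‖R_L) = 11.61 × 47530/54260 = 10.2 V.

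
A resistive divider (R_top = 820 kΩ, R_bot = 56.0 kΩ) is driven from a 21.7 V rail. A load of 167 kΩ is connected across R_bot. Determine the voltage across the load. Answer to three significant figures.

The load sits in parallel with R_bot: R_bot‖R_L = (56.0 × 167) / (56.0 + 167) = 41.94 kΩ.
V_out = 21.7 × 41.94 / (820 + 41.94) = 21.7 × 41.94/861.9 = 1.06 V.

V_out ≈ 1.06 V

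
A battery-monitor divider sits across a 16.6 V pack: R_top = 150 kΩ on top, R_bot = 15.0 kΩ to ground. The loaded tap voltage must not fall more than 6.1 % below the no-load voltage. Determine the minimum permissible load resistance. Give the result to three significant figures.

R_L(min) ≈ 210 kΩ

Output resistance R_th = R_top‖R_bot = (150 × 15.0)/165.0 = 13.64 kΩ.
The fractional drop is R_th/(R_th + R_L); requiring this ≤ 0.0610 gives R_L ≥ R_th(1/0.0610 − 1) = 13.64 × 15.39 = 210 kΩ.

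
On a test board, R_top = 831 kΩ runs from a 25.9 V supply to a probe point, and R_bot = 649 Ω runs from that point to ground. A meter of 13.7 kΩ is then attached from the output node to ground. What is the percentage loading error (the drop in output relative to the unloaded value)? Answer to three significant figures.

The divider's output (Thévenin) resistance is R_top‖R_bot = 648.5 Ω.
Fractional drop under load = R_th/(R_th + R_L) = 648.5 / (648.5 + 13700) = 0.04520.
So the output falls by 4.52 %.

4.52 %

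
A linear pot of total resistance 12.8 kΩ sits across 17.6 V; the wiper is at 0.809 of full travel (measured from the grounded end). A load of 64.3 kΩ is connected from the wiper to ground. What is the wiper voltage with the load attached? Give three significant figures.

V ≈ 13.8 V

The wiper splits the pot into (1−α)R = 2.445 kΩ above and αR = 10.36 kΩ below.
Lower section ‖ load = 8.919 kΩ.
V_wiper = 17.6 × 8.919/(2.445 + 8.919) = 13.8 V.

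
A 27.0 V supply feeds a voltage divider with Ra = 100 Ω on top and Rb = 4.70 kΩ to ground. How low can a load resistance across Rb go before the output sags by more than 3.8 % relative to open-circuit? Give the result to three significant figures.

R_L(min) ≈ 2.48 kΩ

Output resistance R_th = Ra‖Rb = (100 × 4700)/4800 = 97.92 Ω.
The fractional drop is R_th/(R_th + R_L); requiring this ≤ 0.0380 gives R_L ≥ R_th(1/0.0380 − 1) = 97.92 × 25.32 = 2.48 kΩ.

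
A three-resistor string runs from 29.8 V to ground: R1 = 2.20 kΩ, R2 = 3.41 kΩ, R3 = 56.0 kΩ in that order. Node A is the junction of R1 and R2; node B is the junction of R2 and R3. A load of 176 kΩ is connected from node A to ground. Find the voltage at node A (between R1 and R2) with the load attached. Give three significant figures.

V ≈ 28.4 V

Below node A the series string R2+R3 = 59.41 kΩ sits in parallel with the 176 kΩ load: 44.42 kΩ.
V_A = 29.8 × 44.42/(2.20 + 44.42) = 28.4 V.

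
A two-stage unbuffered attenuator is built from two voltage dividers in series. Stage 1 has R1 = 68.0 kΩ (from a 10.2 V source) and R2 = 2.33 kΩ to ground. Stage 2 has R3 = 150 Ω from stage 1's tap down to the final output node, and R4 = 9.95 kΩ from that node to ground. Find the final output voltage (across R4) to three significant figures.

V_out ≈ 0.272 V

Stage 2 presents R3+R4 = 10100 Ω as a load on stage 1's tap.
Stage 1's lower leg becomes R2‖(R3+R4) = 1893 Ω, so V_mid = 10.2 × 1893/69890 = 0.2763 V.
Stage 2 is itself unloaded: V_out = V_mid × R4/(R3+R4) = 0.2763 × 9950/10100 = 0.272 V.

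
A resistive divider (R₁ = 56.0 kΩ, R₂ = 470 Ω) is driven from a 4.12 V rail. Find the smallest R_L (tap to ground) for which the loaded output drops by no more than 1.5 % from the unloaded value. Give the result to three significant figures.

R_L(min) ≈ 30.6 kΩ

Output resistance R_th = R₁‖R₂ = (56000 × 470)/56470 = 466.1 Ω.
The fractional drop is R_th/(R_th + R_L); requiring this ≤ 0.0150 gives R_L ≥ R_th(1/0.0150 − 1) = 466.1 × 65.67 = 30.6 kΩ.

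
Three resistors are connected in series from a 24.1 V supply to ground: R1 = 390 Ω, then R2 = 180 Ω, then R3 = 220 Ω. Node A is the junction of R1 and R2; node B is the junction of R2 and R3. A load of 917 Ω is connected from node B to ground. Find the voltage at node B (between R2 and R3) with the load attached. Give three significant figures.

At node B, R3 is in parallel with the load: R3‖R_L = 177.4 Ω.
Below node A the resistance is R2 + (R3‖R_L) = 357.4 Ω, so V_A = 24.1 × 357.4/747.4 = 11.52 V.
Then V_B = V_A × (R3‖R_L)/(R2 + R3‖R_L) = 11.52 × 177.4/357.4 = 5.72 V.

V ≈ 5.72 V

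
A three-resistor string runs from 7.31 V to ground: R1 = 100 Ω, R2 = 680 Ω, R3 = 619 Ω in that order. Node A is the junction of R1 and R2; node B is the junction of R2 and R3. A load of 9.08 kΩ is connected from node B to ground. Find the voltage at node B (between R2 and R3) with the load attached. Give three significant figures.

At node B, R3 is in parallel with the load: R3‖R_L = 579.5 Ω.
Below node A the resistance is R2 + (R3‖R_L) = 1259 Ω, so V_A = 7.31 × 1259/1359 = 6.772 V.
Then V_B = V_A × (R3‖R_L)/(R2 + R3‖R_L) = 6.772 × 579.5/1259 = 3.12 V.

V ≈ 3.12 V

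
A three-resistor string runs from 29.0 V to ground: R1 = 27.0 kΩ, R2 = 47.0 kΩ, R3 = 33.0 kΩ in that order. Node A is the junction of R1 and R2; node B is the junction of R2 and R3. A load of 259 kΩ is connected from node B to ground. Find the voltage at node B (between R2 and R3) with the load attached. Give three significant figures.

At node B, R3 is in parallel with the load: R3‖R_L = 29.27 kΩ.
Below node A the resistance is R2 + (R3‖R_L) = 76.27 kΩ, so V_A = 29.0 × 76.27/103.3 = 21.42 V.
Then V_B = V_A × (R3‖R_L)/(R2 + R3‖R_L) = 21.42 × 29.27/76.27 = 8.22 V.

V ≈ 8.22 V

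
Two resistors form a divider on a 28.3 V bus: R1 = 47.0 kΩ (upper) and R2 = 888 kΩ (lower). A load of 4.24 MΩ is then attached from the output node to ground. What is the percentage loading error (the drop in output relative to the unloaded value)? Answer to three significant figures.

1.04 %

The divider's output (Thévenin) resistance is R1‖R2 = 44.64 kΩ.
Fractional drop under load = R_th/(R_th + R_L) = 44.64 / (44.64 + 4240) = 0.01042.
So the output falls by 1.04 %.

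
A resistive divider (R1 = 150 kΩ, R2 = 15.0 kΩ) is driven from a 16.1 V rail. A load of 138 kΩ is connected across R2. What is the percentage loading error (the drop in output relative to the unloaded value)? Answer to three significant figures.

8.99 %

The divider's output (Thévenin) resistance is R1‖R2 = 13.64 kΩ.
Fractional drop under load = R_th/(R_th + R_L) = 13.64 / (13.64 + 138) = 0.08993.
So the output falls by 8.99 %.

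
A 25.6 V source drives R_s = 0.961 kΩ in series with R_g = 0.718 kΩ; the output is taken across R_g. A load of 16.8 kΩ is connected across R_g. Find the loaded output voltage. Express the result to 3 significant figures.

V_out ≈ 10.7 V

The load sits in parallel with R_g: R_g‖R_L = (718 × 16800) / (718 + 16800) = 688.6 Ω.
V_out = 25.6 × 688.6 / (961 + 688.6) = 25.6 × 688.6/1650 = 10.7 V.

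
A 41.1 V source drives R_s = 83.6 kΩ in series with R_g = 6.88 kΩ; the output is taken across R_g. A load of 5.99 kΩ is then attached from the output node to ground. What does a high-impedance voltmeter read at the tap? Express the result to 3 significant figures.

The load sits in parallel with R_g: R_g‖R_L = (6.88 × 5.99) / (6.88 + 5.99) = 3.202 kΩ.
V_out = 41.1 × 3.202 / (83.6 + 3.202) = 41.1 × 3.202/86.80 = 1.52 V.

V_out ≈ 1.52 V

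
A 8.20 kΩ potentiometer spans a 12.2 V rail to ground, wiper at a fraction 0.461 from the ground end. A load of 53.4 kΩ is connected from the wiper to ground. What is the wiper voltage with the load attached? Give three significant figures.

V ≈ 5.42 V

The wiper splits the pot into (1−α)R = 4.420 kΩ above and αR = 3.780 kΩ below.
Lower section ‖ load = 3.530 kΩ.
V_wiper = 12.2 × 3.530/(4.420 + 3.530) = 5.42 V.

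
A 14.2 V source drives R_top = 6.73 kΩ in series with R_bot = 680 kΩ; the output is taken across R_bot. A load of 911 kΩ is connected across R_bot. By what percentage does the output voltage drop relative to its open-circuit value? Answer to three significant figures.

The divider's output (Thévenin) resistance is R_top‖R_bot = 6.664 kΩ.
Fractional drop under load = R_th/(R_th + R_L) = 6.664 / (6.664 + 911) = 0.007262.
So the output falls by 0.726 %.

0.726 %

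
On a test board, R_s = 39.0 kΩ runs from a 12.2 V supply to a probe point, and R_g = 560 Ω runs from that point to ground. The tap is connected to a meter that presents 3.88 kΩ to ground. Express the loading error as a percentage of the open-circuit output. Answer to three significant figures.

The divider's output (Thévenin) resistance is R_s‖R_g = 552.1 Ω.
Fractional drop under load = R_th/(R_th + R_L) = 552.1 / (552.1 + 3880) = 0.1246.
So the output falls by 12.5 %.

12.5 %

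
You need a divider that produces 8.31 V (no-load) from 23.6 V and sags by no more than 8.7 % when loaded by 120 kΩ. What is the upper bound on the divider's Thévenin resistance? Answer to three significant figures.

Loading drop = R_th/(R_th + R_L) ≤ 0.0870, so R_th ≤ R_L · ε/(1−ε) = 120 kΩ × 0.0870/0.9130 = 11.4 kΩ.

R_th ≤ 11.4 kΩ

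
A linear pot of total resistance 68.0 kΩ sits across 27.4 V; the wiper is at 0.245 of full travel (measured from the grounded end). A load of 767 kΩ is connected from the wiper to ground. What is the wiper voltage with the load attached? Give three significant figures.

V ≈ 6.60 V

The wiper splits the pot into (1−α)R = 51.34 kΩ above and αR = 16.66 kΩ below.
Lower section ‖ load = 16.31 kΩ.
V_wiper = 27.4 × 16.31/(51.34 + 16.31) = 6.60 V.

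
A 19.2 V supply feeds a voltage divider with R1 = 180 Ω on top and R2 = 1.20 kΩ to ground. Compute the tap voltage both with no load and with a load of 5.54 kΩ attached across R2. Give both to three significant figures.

Open-circuit: V = 19.2 × 1200/(180 + 1200) = 16.7 V.
With the load, R2 becomes R2‖R_L = 986.4 Ω, so V = 19.2 × 986.4/1166 = 16.2 V.

Unloaded: 16.7 V; loaded: 16.2 V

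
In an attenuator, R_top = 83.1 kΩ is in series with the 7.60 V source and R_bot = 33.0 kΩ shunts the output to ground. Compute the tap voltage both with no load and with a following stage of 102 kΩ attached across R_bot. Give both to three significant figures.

Unloaded: 2.16 V; loaded: 1.75 V

Open-circuit: V = 7.60 × 33.0/(83.1 + 33.0) = 2.16 V.
With the load, R_bot becomes R_bot‖R_L = 24.93 kΩ, so V = 7.60 × 24.93/108.0 = 1.75 V.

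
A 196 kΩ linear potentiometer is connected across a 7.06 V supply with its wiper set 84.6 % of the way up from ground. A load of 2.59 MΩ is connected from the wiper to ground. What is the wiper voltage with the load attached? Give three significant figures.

The wiper splits the pot into (1−α)R = 30.18 kΩ above and αR = 165.8 kΩ below.
Lower section ‖ load = 155.8 kΩ.
V_wiper = 7.06 × 155.8/(30.18 + 155.8) = 5.91 V.

V ≈ 5.91 V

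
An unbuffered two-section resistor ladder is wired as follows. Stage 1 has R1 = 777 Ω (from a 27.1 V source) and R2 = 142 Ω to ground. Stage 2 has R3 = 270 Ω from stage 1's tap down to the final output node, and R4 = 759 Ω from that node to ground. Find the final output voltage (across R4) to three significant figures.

Stage 2 presents R3+R4 = 1029 Ω as a load on stage 1's tap.
Stage 1's lower leg becomes R2‖(R3+R4) = 124.8 Ω, so V_mid = 27.1 × 124.8/901.8 = 3.750 V.
Stage 2 is itself unloaded: V_out = V_mid × R4/(R3+R4) = 3.750 × 759/1029 = 2.77 V.

V_out ≈ 2.77 V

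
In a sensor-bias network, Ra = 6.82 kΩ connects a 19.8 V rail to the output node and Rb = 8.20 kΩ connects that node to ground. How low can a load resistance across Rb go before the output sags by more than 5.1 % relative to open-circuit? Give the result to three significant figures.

Output resistance R_th = Ra‖Rb = (6.82 × 8.20)/15.02 = 3.723 kΩ.
The fractional drop is R_th/(R_th + R_L); requiring this ≤ 0.0510 gives R_L ≥ R_th(1/0.0510 − 1) = 3.723 × 18.61 = 69.3 kΩ.

R_L(min) ≈ 69.3 kΩ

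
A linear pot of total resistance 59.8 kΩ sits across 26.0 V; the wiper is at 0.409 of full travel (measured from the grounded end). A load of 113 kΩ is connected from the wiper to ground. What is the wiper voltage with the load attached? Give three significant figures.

V ≈ 9.43 V

The wiper splits the pot into (1−α)R = 35.34 kΩ above and αR = 24.46 kΩ below.
Lower section ‖ load = 20.11 kΩ.
V_wiper = 26.0 × 20.11/(35.34 + 20.11) = 9.43 V.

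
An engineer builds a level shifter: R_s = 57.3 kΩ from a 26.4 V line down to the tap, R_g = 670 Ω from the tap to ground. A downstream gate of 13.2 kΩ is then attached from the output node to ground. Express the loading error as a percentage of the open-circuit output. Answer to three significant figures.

4.78 %

The divider's output (Thévenin) resistance is R_s‖R_g = 662.3 Ω.
Fractional drop under load = R_th/(R_th + R_L) = 662.3 / (662.3 + 13200) = 0.04777.
So the output falls by 4.78 %.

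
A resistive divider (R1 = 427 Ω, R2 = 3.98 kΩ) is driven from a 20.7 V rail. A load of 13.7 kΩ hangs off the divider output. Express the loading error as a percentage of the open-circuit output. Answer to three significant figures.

The divider's output (Thévenin) resistance is R1‖R2 = 385.6 Ω.
Fractional drop under load = R_th/(R_th + R_L) = 385.6 / (385.6 + 13700) = 0.02738.
So the output falls by 2.74 %.

2.74 %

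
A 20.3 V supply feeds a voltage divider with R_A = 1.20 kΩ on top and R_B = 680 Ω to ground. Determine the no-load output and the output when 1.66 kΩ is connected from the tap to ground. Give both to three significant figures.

Open-circuit: V = 20.3 × 680/(1200 + 680) = 7.34 V.
With the load, R_B becomes R_B‖R_L = 482.4 Ω, so V = 20.3 × 482.4/1682 = 5.82 V.

Unloaded: 7.34 V; loaded: 5.82 V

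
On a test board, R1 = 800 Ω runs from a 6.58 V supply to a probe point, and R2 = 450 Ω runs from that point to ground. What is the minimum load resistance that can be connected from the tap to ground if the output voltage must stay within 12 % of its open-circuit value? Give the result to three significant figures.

R_L(min) ≈ 2.11 kΩ

Output resistance R_th = R1‖R2 = (800 × 450)/1250 = 288.0 Ω.
The fractional drop is R_th/(R_th + R_L); requiring this ≤ 0.120 gives R_L ≥ R_th(1/0.120 − 1) = 288.0 × 7.333 = 2.11 kΩ.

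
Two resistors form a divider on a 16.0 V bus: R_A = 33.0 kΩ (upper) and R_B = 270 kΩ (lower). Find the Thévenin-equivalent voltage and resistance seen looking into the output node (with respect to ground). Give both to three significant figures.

V_th = 14.3 V, R_th = 29.4 kΩ

V_th is the open-circuit tap voltage: 16.0 × 270/(33.0 + 270) = 14.3 V.
With the supply zeroed, R_A and R_B appear in parallel from the tap: R_th = R_A‖R_B = (33.0 × 270)/303.0 = 29.4 kΩ.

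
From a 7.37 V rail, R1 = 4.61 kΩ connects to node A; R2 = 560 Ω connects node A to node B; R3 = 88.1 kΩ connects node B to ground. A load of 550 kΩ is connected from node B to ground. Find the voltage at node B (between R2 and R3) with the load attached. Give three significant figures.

V ≈ 6.90 V

At node B, R3 is in parallel with the load: R3‖R_L = 75940 Ω.
Below node A the resistance is R2 + (R3‖R_L) = 76500 Ω, so V_A = 7.37 × 76500/81110 = 6.951 V.
Then V_B = V_A × (R3‖R_L)/(R2 + R3‖R_L) = 6.951 × 75940/76500 = 6.90 V.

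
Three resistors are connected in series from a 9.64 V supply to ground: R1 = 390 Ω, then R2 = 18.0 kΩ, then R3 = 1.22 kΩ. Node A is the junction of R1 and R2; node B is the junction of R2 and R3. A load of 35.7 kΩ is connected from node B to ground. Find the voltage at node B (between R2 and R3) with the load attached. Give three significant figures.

At node B, R3 is in parallel with the load: R3‖R_L = 1180 Ω.
Below node A the resistance is R2 + (R3‖R_L) = 19180 Ω, so V_A = 9.64 × 19180/19570 = 9.448 V.
Then V_B = V_A × (R3‖R_L)/(R2 + R3‖R_L) = 9.448 × 1180/19180 = 0.581 V.

V ≈ 0.581 V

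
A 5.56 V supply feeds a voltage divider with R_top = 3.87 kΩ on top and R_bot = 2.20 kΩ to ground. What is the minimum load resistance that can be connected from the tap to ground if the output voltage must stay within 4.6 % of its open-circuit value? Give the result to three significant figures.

R_L(min) ≈ 29.1 kΩ

Output resistance R_th = R_top‖R_bot = (3.87 × 2.20)/6.070 = 1.403 kΩ.
The fractional drop is R_th/(R_th + R_L); requiring this ≤ 0.0460 gives R_L ≥ R_th(1/0.0460 − 1) = 1.403 × 20.74 = 29.1 kΩ.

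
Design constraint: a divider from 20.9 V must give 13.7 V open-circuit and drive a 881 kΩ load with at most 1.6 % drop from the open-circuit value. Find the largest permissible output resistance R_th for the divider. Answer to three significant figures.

R_th ≤ 14.3 kΩ

Loading drop = R_th/(R_th + R_L) ≤ 0.0160, so R_th ≤ R_L · ε/(1−ε) = 881 kΩ × 0.0160/0.9840 = 14.3 kΩ.
(Any R1, R2 with R2/(R1+R2) = 0.656 and R1‖R2 ≤ 14.3 kΩ will meet the spec.)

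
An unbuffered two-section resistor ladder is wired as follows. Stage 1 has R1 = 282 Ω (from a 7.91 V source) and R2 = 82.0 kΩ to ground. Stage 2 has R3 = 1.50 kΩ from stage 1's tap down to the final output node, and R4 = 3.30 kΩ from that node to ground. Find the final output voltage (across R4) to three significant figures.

Stage 2 presents R3+R4 = 4800 Ω as a load on stage 1's tap.
Stage 1's lower leg becomes R2‖(R3+R4) = 4535 Ω, so V_mid = 7.91 × 4535/4817 = 7.447 V.
Stage 2 is itself unloaded: V_out = V_mid × R4/(R3+R4) = 7.447 × 3300/4800 = 5.12 V.

V_out ≈ 5.12 V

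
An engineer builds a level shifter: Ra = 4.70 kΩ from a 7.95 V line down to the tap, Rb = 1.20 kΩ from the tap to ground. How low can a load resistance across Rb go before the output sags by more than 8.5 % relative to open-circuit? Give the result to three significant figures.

Output resistance R_th = Ra‖Rb = (4700 × 1200)/5900 = 955.9 Ω.
The fractional drop is R_th/(R_th + R_L); requiring this ≤ 0.0850 gives R_L ≥ R_th(1/0.0850 − 1) = 955.9 × 10.76 = 10.3 kΩ.

R_L(min) ≈ 10.3 kΩ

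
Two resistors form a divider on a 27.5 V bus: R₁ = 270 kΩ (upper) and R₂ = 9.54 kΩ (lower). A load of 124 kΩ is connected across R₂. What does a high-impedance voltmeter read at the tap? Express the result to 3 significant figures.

V_out ≈ 0.874 V

The load sits in parallel with R₂: R₂‖R_L = (9.54 × 124) / (9.54 + 124) = 8.858 kΩ.
V_out = 27.5 × 8.858 / (270 + 8.858) = 27.5 × 8.858/278.9 = 0.874 V.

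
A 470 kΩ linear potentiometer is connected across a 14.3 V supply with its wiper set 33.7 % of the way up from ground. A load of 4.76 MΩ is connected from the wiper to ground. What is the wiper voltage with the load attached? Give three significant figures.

V ≈ 4.72 V

The wiper splits the pot into (1−α)R = 311.6 kΩ above and αR = 158.4 kΩ below.
Lower section ‖ load = 153.3 kΩ.
V_wiper = 14.3 × 153.3/(311.6 + 153.3) = 4.72 V.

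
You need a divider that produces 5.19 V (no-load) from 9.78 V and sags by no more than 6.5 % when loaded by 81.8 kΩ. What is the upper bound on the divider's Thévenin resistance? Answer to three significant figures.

Loading drop = R_th/(R_th + R_L) ≤ 0.0650, so R_th ≤ R_L · ε/(1−ε) = 81.8 kΩ × 0.0650/0.9350 = 5.69 kΩ.

R_th ≤ 5.69 kΩ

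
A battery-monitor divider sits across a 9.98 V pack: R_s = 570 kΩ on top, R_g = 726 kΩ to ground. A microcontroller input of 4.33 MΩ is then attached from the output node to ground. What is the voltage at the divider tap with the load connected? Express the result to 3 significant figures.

The load sits in parallel with R_g: R_g‖R_L = (726 × 4330) / (726 + 4330) = 621.8 kΩ.
V_out = 9.98 × 621.8 / (570 + 621.8) = 9.98 × 621.8/1192 = 5.21 V.

V_out ≈ 5.21 V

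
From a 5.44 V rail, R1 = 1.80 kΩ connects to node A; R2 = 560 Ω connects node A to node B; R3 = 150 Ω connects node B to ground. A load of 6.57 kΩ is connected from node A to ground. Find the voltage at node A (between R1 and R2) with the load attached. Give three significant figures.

Below node A the series string R2+R3 = 710.0 Ω sits in parallel with the 6570 Ω load: 640.8 Ω.
V_A = 5.44 × 640.8/(1800 + 640.8) = 1.43 V.

V ≈ 1.43 V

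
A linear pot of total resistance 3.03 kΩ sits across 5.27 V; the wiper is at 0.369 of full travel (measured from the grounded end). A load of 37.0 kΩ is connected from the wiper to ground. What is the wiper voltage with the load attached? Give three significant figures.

The wiper splits the pot into (1−α)R = 1.912 kΩ above and αR = 1.118 kΩ below.
Lower section ‖ load = 1.085 kΩ.
V_wiper = 5.27 × 1.085/(1.912 + 1.085) = 1.91 V.

V ≈ 1.91 V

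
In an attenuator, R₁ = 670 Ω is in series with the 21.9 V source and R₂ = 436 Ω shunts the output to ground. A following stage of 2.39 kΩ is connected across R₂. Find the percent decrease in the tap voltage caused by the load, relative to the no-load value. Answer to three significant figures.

9.95 %

Unloaded V = 21.9 × 436/1106 = 8.6333 V.
Loaded: R₂‖R_L = 368.7 Ω, giving V = 21.9 × 368.7/1039 = 7.7741 V.
Drop = (8.6333 − 7.7741) / 8.6333 = 9.95 %.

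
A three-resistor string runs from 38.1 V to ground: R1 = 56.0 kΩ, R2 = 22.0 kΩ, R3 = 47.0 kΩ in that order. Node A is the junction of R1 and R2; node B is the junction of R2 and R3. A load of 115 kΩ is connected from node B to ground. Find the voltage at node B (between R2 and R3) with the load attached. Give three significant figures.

At node B, R3 is in parallel with the load: R3‖R_L = 33.36 kΩ.
Below node A the resistance is R2 + (R3‖R_L) = 55.36 kΩ, so V_A = 38.1 × 55.36/111.4 = 18.94 V.
Then V_B = V_A × (R3‖R_L)/(R2 + R3‖R_L) = 18.94 × 33.36/55.36 = 11.4 V.

V ≈ 11.4 V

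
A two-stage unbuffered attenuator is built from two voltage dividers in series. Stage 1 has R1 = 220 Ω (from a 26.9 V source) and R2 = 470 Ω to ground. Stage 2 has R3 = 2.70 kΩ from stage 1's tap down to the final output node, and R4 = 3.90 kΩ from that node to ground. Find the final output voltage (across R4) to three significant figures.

V_out ≈ 10.6 V

Stage 2 presents R3+R4 = 6600 Ω as a load on stage 1's tap.
Stage 1's lower leg becomes R2‖(R3+R4) = 438.8 Ω, so V_mid = 26.9 × 438.8/658.8 = 17.92 V.
Stage 2 is itself unloaded: V_out = V_mid × R4/(R3+R4) = 17.92 × 3900/6600 = 10.6 V.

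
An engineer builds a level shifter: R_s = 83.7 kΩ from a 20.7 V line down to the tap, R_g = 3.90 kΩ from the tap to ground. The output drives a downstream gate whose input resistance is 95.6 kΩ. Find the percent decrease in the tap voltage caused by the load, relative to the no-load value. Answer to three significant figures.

3.75 %

The divider's output (Thévenin) resistance is R_s‖R_g = 3.726 kΩ.
Fractional drop under load = R_th/(R_th + R_L) = 3.726 / (3.726 + 95.6) = 0.03752.
So the output falls by 3.75 %.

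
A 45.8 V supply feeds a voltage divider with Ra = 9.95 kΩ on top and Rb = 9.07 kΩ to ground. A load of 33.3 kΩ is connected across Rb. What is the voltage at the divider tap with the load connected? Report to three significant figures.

V_out ≈ 19.1 V

The load sits in parallel with Rb: Rb‖R_L = (9.07 × 33.3) / (9.07 + 33.3) = 7.128 kΩ.
V_out = 45.8 × 7.128 / (9.95 + 7.128) = 45.8 × 7.128/17.08 = 19.1 V.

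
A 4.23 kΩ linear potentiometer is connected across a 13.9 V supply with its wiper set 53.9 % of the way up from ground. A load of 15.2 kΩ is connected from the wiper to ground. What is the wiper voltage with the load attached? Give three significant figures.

The wiper splits the pot into (1−α)R = 1.950 kΩ above and αR = 2.280 kΩ below.
Lower section ‖ load = 1.983 kΩ.
V_wiper = 13.9 × 1.983/(1.950 + 1.983) = 7.01 V.

V ≈ 7.01 V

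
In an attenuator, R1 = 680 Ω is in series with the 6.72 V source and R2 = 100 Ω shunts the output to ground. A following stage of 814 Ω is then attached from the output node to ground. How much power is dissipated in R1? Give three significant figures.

P ≈ 51.9 mW

Total resistance from the source is R1 + (R2‖R_L) = 769.1 Ω, so I = 6.72/769.1 Ω = 8.738 mA.
P = I²·R1 = (8.738 mA)² × 680 Ω = 51.9 mW.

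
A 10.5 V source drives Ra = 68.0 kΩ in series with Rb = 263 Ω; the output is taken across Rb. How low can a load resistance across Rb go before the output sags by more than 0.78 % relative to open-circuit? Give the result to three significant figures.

R_L(min) ≈ 33.3 kΩ

Output resistance R_th = Ra‖Rb = (68000 × 263)/68260 = 262.0 Ω.
The fractional drop is R_th/(R_th + R_L); requiring this ≤ 0.00780 gives R_L ≥ R_th(1/0.00780 − 1) = 262.0 × 127.2 = 33.3 kΩ.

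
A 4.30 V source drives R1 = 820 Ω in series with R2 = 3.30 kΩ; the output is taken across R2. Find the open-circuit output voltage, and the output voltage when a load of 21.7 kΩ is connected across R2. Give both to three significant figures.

Unloaded: 3.44 V; loaded: 3.34 V

Open-circuit: V = 4.30 × 3300/(820 + 3300) = 3.44 V.
With the load, R2 becomes R2‖R_L = 2864 Ω, so V = 4.30 × 2864/3684 = 3.34 V.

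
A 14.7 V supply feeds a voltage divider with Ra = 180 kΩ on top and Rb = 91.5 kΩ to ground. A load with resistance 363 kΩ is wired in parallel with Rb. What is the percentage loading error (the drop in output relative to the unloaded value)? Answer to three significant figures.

The divider's output (Thévenin) resistance is Ra‖Rb = 60.66 kΩ.
Fractional drop under load = R_th/(R_th + R_L) = 60.66 / (60.66 + 363) = 0.1432.
So the output falls by 14.3 %.

14.3 %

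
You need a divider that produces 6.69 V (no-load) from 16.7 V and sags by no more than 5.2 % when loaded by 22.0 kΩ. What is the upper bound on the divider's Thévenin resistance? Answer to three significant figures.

Loading drop = R_th/(R_th + R_L) ≤ 0.0520, so R_th ≤ R_L · ε/(1−ε) = 22.0 kΩ × 0.0520/0.9480 = 1.21 kΩ.
(Any R1, R2 with R2/(R1+R2) = 0.401 and R1‖R2 ≤ 1.21 kΩ will meet the spec.)

R_th ≤ 1.21 kΩ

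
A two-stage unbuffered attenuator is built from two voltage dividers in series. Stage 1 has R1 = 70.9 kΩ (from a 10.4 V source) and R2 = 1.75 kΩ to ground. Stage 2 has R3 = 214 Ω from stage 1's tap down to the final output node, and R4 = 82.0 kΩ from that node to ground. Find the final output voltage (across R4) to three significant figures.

Stage 2 presents R3+R4 = 82210 Ω as a load on stage 1's tap.
Stage 1's lower leg becomes R2‖(R3+R4) = 1714 Ω, so V_mid = 10.4 × 1714/72610 = 0.2454 V.
Stage 2 is itself unloaded: V_out = V_mid × R4/(R3+R4) = 0.2454 × 82000/82210 = 0.245 V.

V_out ≈ 0.245 V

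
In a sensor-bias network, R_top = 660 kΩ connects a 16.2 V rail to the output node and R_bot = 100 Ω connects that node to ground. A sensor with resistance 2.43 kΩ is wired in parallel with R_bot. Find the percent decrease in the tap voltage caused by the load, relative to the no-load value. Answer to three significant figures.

The divider's output (Thévenin) resistance is R_top‖R_bot = 99.98 Ω.
Fractional drop under load = R_th/(R_th + R_L) = 99.98 / (99.98 + 2430) = 0.03952.
So the output falls by 3.95 %.

3.95 %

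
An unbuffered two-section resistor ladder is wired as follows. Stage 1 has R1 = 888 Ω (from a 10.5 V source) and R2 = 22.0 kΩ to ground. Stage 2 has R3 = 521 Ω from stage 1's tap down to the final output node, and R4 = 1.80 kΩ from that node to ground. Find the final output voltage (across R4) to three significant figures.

Stage 2 presents R3+R4 = 2321 Ω as a load on stage 1's tap.
Stage 1's lower leg becomes R2‖(R3+R4) = 2100 Ω, so V_mid = 10.5 × 2100/2988 = 7.379 V.
Stage 2 is itself unloaded: V_out = V_mid × R4/(R3+R4) = 7.379 × 1800/2321 = 5.72 V.

V_out ≈ 5.72 V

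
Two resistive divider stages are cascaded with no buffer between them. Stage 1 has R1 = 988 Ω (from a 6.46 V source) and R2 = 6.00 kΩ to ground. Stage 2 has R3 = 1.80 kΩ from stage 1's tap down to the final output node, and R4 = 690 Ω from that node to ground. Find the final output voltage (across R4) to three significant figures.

V_out ≈ 1.15 V

Stage 2 presents R3+R4 = 2490 Ω as a load on stage 1's tap.
Stage 1's lower leg becomes R2‖(R3+R4) = 1760 Ω, so V_mid = 6.46 × 1760/2748 = 4.137 V.
Stage 2 is itself unloaded: V_out = V_mid × R4/(R3+R4) = 4.137 × 690/2490 = 1.15 V.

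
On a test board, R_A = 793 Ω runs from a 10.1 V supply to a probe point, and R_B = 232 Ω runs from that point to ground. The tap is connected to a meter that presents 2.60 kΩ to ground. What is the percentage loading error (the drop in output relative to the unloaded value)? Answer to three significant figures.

6.46 %

The divider's output (Thévenin) resistance is R_A‖R_B = 179.5 Ω.
Fractional drop under load = R_th/(R_th + R_L) = 179.5 / (179.5 + 2600) = 0.06458.
So the output falls by 6.46 %.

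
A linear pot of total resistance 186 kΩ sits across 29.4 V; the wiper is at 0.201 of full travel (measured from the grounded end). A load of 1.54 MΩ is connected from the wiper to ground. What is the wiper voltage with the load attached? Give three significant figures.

The wiper splits the pot into (1−α)R = 148.6 kΩ above and αR = 37.39 kΩ below.
Lower section ‖ load = 36.50 kΩ.
V_wiper = 29.4 × 36.50/(148.6 + 36.50) = 5.80 V.

V ≈ 5.80 V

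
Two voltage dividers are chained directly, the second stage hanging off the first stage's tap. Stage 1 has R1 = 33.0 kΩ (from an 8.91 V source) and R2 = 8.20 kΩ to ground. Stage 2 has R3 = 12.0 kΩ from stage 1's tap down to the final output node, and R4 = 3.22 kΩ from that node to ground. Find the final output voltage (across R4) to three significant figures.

V_out ≈ 0.262 V

Stage 2 presents R3+R4 = 15.22 kΩ as a load on stage 1's tap.
Stage 1's lower leg becomes R2‖(R3+R4) = 5.329 kΩ, so V_mid = 8.91 × 5.329/38.33 = 1.239 V.
Stage 2 is itself unloaded: V_out = V_mid × R4/(R3+R4) = 1.239 × 3.22/15.22 = 0.262 V.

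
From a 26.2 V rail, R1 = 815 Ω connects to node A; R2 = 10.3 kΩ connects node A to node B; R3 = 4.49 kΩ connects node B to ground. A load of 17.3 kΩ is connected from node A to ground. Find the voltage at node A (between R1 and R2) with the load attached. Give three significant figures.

Below node A the series string R2+R3 = 14790 Ω sits in parallel with the 17300 Ω load: 7973 Ω.
V_A = 26.2 × 7973/(815 + 7973) = 23.8 V.

V ≈ 23.8 V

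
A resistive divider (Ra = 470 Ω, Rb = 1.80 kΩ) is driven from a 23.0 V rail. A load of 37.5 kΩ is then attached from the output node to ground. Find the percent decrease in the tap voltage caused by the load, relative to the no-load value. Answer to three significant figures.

The divider's output (Thévenin) resistance is Ra‖Rb = 372.7 Ω.
Fractional drop under load = R_th/(R_th + R_L) = 372.7 / (372.7 + 37500) = 0.009841.
So the output falls by 0.984 %.

0.984 %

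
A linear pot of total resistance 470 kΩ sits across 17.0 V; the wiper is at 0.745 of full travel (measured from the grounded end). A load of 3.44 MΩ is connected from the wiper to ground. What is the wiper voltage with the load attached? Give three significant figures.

V ≈ 12.3 V

The wiper splits the pot into (1−α)R = 119.8 kΩ above and αR = 350.1 kΩ below.
Lower section ‖ load = 317.8 kΩ.
V_wiper = 17.0 × 317.8/(119.8 + 317.8) = 12.3 V.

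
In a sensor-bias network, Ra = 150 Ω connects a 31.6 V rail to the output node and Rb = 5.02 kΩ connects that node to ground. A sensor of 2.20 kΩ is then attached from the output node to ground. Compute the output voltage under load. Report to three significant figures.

The load sits in parallel with Rb: Rb‖R_L = (5020 × 2200) / (5020 + 2200) = 1530 Ω.
V_out = 31.6 × 1530 / (150 + 1530) = 31.6 × 1530/1680 = 28.8 V.
(Unloaded it would have been 30.7 V.)

V_out ≈ 28.8 V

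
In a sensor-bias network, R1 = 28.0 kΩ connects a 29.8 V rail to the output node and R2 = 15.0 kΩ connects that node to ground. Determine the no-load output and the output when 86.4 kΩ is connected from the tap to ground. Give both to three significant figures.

Unloaded: 10.4 V; loaded: 9.34 V

Open-circuit: V = 29.8 × 15.0/(28.0 + 15.0) = 10.4 V.
With the load, R2 becomes R2‖R_L = 12.78 kΩ, so V = 29.8 × 12.78/40.78 = 9.34 V.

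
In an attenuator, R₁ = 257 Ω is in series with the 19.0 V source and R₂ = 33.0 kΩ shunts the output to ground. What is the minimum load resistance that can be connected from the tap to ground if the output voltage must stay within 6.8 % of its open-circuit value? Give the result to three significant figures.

Output resistance R_th = R₁‖R₂ = (257 × 33000)/33260 = 255.0 Ω.
The fractional drop is R_th/(R_th + R_L); requiring this ≤ 0.0680 gives R_L ≥ R_th(1/0.0680 − 1) = 255.0 × 13.71 = 3.50 kΩ.

R_L(min) ≈ 3.50 kΩ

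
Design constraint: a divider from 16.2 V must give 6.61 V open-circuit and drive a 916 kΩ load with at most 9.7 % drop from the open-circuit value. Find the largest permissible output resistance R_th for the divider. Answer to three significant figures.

R_th ≤ 98.4 kΩ

Loading drop = R_th/(R_th + R_L) ≤ 0.0970, so R_th ≤ R_L · ε/(1−ε) = 916 kΩ × 0.0970/0.9030 = 98.4 kΩ.
(Any R1, R2 with R2/(R1+R2) = 0.408 and R1‖R2 ≤ 98.4 kΩ will meet the spec.)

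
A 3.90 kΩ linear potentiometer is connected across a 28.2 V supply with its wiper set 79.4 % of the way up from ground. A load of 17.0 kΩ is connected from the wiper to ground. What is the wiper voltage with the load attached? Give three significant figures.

The wiper splits the pot into (1−α)R = 803.4 Ω above and αR = 3097 Ω below.
Lower section ‖ load = 2619 Ω.
V_wiper = 28.2 × 2619/(803.4 + 2619) = 21.6 V.

V ≈ 21.6 V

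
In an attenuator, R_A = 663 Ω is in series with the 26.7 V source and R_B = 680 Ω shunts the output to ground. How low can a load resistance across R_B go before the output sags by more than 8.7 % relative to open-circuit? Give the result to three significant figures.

R_L(min) ≈ 3.52 kΩ

Output resistance R_th = R_A‖R_B = (663 × 680)/1343 = 335.7 Ω.
The fractional drop is R_th/(R_th + R_L); requiring this ≤ 0.0870 gives R_L ≥ R_th(1/0.0870 − 1) = 335.7 × 10.49 = 3.52 kΩ.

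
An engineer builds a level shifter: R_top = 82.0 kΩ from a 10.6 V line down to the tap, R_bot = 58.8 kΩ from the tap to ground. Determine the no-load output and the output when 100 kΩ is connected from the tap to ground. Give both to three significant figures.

Unloaded: 4.43 V; loaded: 3.30 V

Open-circuit: V = 10.6 × 58.8/(82.0 + 58.8) = 4.43 V.
With the load, R_bot becomes R_bot‖R_L = 37.03 kΩ, so V = 10.6 × 37.03/119.0 = 3.30 V.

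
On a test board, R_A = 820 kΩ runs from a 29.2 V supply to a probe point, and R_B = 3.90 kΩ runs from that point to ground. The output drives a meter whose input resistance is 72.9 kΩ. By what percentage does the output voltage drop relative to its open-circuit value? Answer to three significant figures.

5.06 %

The divider's output (Thévenin) resistance is R_A‖R_B = 3.882 kΩ.
Fractional drop under load = R_th/(R_th + R_L) = 3.882 / (3.882 + 72.9) = 0.05055.
So the output falls by 5.06 %.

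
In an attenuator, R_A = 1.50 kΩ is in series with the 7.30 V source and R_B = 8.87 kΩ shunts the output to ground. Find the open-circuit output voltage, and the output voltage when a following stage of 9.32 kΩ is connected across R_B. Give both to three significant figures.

Unloaded: 6.24 V; loaded: 5.49 V

Open-circuit: V = 7.30 × 8.87/(1.50 + 8.87) = 6.24 V.
With the load, R_B becomes R_B‖R_L = 4.545 kΩ, so V = 7.30 × 4.545/6.045 = 5.49 V.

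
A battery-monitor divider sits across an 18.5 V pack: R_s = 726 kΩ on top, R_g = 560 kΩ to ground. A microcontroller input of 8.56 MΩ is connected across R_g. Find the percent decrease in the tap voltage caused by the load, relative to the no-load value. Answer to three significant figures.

The divider's output (Thévenin) resistance is R_s‖R_g = 316.1 kΩ.
Fractional drop under load = R_th/(R_th + R_L) = 316.1 / (316.1 + 8560) = 0.03562.
So the output falls by 3.56 %.

3.56 %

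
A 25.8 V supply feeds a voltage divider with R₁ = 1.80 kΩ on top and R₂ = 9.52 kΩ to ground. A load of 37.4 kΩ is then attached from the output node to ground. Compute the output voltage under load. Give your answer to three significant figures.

V_out ≈ 20.9 V

The load sits in parallel with R₂: R₂‖R_L = (9.52 × 37.4) / (9.52 + 37.4) = 7.588 kΩ.
V_out = 25.8 × 7.588 / (1.80 + 7.588) = 25.8 × 7.588/9.388 = 20.9 V.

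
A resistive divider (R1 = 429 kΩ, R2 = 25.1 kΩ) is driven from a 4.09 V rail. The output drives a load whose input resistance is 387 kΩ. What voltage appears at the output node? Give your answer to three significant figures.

The load sits in parallel with R2: R2‖R_L = (25.1 × 387) / (25.1 + 387) = 23.57 kΩ.
V_out = 4.09 × 23.57 / (429 + 23.57) = 4.09 × 23.57/452.6 = 0.213 V.
(Unloaded it would have been 0.226 V.)

V_out ≈ 0.213 V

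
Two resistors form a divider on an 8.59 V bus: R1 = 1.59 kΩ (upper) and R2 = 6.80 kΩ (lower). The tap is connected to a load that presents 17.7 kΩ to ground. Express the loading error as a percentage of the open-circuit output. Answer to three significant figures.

The divider's output (Thévenin) resistance is R1‖R2 = 1.289 kΩ.
Fractional drop under load = R_th/(R_th + R_L) = 1.289 / (1.289 + 17.7) = 0.06787.
So the output falls by 6.79 %.

6.79 %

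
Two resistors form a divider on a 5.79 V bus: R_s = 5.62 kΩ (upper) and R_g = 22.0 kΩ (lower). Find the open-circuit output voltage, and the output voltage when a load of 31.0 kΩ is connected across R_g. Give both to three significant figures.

Open-circuit: V = 5.79 × 22.0/(5.62 + 22.0) = 4.61 V.
With the load, R_g becomes R_g‖R_L = 12.87 kΩ, so V = 5.79 × 12.87/18.49 = 4.03 V.

Unloaded: 4.61 V; loaded: 4.03 V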